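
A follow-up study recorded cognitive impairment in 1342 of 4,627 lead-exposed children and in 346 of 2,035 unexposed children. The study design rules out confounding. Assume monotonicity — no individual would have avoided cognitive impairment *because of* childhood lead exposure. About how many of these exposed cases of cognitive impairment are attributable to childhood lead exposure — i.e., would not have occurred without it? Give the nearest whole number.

about 555 cases

p₁ = P(outcome | exposed) = 1342/4627 = 0.29004
p₀ = P(outcome | unexposed) = 346/2035 = 0.17002
PN = (p₁ − p₀)/p₁ = (0.29004 − 0.17002) / 0.29004 ≈ 0.41378.
Attributable cases ≈ PN × (exposed cases) = 0.41378 × 1342 ≈ 555.30.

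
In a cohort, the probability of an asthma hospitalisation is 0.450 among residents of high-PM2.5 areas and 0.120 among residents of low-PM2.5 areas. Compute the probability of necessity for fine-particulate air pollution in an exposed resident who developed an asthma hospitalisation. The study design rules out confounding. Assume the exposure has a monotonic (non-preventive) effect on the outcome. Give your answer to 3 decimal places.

Let p₁ = 0.45, p₀ = 0.12.
Under exogeneity and monotonicity, PN = (p₁ − p₀) / p₁.
PN = (0.45 − 0.12) / 0.45 = 0.33 / 0.45 ≈ 0.7333

PN ≈ 0.733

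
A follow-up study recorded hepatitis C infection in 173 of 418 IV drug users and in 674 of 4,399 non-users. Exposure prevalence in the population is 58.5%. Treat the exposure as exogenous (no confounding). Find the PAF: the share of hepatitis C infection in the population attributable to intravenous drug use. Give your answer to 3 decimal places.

p₁ = P(outcome | exposed) = 173/418 = 0.41388
p₀ = P(outcome | unexposed) = 674/4399 = 0.15322
Overall risk P(Y=1) = π·p₁ + (1−π)·p₀ = 0.585×0.41388 + 0.415×0.15322 = 0.3057.
Under exogeneity, PAF = [P(Y=1) − p₀] / P(Y=1).
PAF = (0.3057 − 0.15322) / 0.3057 ≈ 0.4988

PAF ≈ 0.499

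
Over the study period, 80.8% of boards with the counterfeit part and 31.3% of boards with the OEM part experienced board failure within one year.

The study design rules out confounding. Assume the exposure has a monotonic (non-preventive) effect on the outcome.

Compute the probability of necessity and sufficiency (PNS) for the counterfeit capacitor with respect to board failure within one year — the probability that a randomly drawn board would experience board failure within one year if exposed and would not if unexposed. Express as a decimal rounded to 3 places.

p₁ = 0.808, p₀ = 0.313.
Under exogeneity and monotonicity, PNS = p₁ − p₀.
PNS = 0.808 − 0.313 = 0.495

PNS ≈ 0.495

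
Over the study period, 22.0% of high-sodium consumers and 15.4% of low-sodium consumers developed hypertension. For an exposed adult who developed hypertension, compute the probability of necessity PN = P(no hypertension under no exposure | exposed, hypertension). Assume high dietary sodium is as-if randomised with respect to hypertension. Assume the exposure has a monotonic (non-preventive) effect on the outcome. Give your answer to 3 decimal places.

p₁ = 0.22, p₀ = 0.154.
Under exogeneity and monotonicity, PN = (p₁ − p₀) / p₁.
PN = (0.22 − 0.154) / 0.22 = 0.066 / 0.22 ≈ 0.3000

PN ≈ 0.300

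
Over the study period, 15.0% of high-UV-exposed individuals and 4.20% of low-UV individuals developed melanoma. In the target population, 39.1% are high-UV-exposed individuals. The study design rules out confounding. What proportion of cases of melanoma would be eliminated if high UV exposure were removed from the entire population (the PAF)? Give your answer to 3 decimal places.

PAF ≈ 0.501

p₁ = 0.15, p₀ = 0.042.
Overall risk P(Y=1) = π·p₁ + (1−π)·p₀ = 0.391×0.15 + 0.609×0.042 = 0.084228.
Under exogeneity, PAF = [P(Y=1) − p₀] / P(Y=1).
PAF = (0.084228 − 0.042) / 0.084228 ≈ 0.5014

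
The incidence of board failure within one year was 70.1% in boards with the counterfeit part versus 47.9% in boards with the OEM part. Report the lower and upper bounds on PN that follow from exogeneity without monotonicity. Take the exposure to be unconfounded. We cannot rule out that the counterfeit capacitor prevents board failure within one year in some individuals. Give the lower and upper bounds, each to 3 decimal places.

p₁ = 0.701, p₀ = 0.479.
Under exogeneity alone the bounds on PN are max{0,(p₁−p₀)/p₁} ≤ PN ≤ min{1,(1−p₀)/p₁}.
  lower = (p₁ − p₀)/p₁ = 0.222 / 0.701 ≈ 0.3167
  upper = min{1, (1 − p₀)/p₁} = 0.521 / 0.701 ≈ 0.7432

0.317 ≤ PN ≤ 0.743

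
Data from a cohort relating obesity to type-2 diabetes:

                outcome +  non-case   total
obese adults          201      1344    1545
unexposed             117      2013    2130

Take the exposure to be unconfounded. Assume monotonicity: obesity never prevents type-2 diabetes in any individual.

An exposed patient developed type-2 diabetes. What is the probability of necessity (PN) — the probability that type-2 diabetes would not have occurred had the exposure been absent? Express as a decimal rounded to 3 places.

PN ≈ 0.578

p₁ = P(outcome | exposed) = 201/1545 = 0.1301
p₀ = P(outcome | unexposed) = 117/2130 = 0.05493
Under exogeneity and monotonicity, PN = (p₁ − p₀) / p₁.
PN = (0.1301 − 0.05493) / 0.1301 = 0.075168 / 0.1301 ≈ 0.5778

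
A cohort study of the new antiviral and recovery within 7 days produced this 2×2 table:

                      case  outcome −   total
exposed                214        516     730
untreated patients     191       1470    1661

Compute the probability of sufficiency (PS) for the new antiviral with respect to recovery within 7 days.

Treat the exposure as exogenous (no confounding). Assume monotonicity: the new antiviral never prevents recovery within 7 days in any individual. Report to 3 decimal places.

p₁ = P(outcome | exposed) = 214/730 = 0.29315
p₀ = P(outcome | unexposed) = 191/1661 = 0.11499
Under exogeneity and monotonicity, PS = (p₁ − p₀)/(1 − p₀).
PS = (0.29315 − 0.11499) / 0.88501 ≈ 0.2013

PS ≈ 0.201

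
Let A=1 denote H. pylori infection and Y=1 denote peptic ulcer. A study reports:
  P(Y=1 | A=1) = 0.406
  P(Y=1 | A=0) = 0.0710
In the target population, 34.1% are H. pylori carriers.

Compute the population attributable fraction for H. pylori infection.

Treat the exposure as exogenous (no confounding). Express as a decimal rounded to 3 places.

Let p₁ = 0.406, p₀ = 0.071.
Overall risk P(Y=1) = π·p₁ + (1−π)·p₀ = 0.341×0.406 + 0.659×0.071 = 0.18524.
Under exogeneity, PAF = [P(Y=1) − p₀] / P(Y=1).
PAF = (0.18524 − 0.071) / 0.18524 ≈ 0.6167

PAF ≈ 0.617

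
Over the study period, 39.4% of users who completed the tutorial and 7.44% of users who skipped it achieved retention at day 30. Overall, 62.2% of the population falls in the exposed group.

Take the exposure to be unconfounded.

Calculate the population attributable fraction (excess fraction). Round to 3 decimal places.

PAF ≈ 0.728

p₁ = 0.394, p₀ = 0.0744.
Overall risk P(Y=1) = π·p₁ + (1−π)·p₀ = 0.622×0.394 + 0.378×0.0744 = 0.27319.
Under exogeneity, PAF = [P(Y=1) − p₀] / P(Y=1).
PAF = (0.27319 − 0.0744) / 0.27319 ≈ 0.7277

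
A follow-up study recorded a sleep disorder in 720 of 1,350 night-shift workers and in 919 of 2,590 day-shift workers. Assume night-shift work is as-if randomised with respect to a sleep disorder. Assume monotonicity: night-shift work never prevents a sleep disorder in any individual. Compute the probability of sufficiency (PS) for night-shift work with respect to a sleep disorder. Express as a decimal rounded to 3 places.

p₁ = P(outcome | exposed) = 720/1350 = 0.53333
p₀ = P(outcome | unexposed) = 919/2590 = 0.35483
Under exogeneity and monotonicity, PS = (p₁ − p₀) / (1 − p₀).
PS = (0.53333 − 0.35483) / (1 − 0.35483) = 0.17851 / 0.64517 ≈ 0.2767

PS ≈ 0.277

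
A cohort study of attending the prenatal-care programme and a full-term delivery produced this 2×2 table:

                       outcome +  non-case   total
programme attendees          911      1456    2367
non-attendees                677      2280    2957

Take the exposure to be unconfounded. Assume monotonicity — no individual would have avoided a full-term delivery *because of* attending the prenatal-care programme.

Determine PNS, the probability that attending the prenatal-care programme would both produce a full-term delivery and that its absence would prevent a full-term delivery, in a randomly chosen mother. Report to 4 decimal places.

p₁ = P(outcome | exposed) = 911/2367 = 0.38488
p₀ = P(outcome | unexposed) = 677/2957 = 0.22895
Under exogeneity and monotonicity, PNS = p₁ − p₀.
PNS = 0.38488 − 0.22895 = 0.15593

PNS ≈ 0.1559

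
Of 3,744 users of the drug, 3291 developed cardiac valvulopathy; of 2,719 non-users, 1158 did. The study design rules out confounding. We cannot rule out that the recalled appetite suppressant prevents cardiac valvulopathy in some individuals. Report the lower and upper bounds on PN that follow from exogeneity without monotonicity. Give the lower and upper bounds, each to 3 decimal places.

p₁ = P(outcome | exposed) = 3291/3744 = 0.87901
p₀ = P(outcome | unexposed) = 1158/2719 = 0.42589
Under exogeneity alone the bounds on PN are max{0,(p₁−p₀)/p₁} ≤ PN ≤ min{1,(1−p₀)/p₁}.
  lower = (p₁ − p₀)/p₁ = 0.45311 / 0.87901 ≈ 0.5155
  upper = min{1, (1 − p₀)/p₁} = 0.57411 / 0.87901 ≈ 0.6531

0.515 ≤ PN ≤ 0.653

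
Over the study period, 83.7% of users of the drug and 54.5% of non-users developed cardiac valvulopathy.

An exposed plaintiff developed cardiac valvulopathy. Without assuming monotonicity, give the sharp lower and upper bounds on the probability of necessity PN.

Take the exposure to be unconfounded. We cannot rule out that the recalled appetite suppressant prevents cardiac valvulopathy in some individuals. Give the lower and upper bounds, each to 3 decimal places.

0.349 ≤ PN ≤ 0.544

p₁ = 0.837, p₀ = 0.545.
Under exogeneity alone the bounds on PN are max{0,(p₁−p₀)/p₁} ≤ PN ≤ min{1,(1−p₀)/p₁}.
  lower = (p₁ − p₀)/p₁ = 0.292 / 0.837 ≈ 0.3489
  upper = min{1, (1 − p₀)/p₁} = 0.455 / 0.837 ≈ 0.5436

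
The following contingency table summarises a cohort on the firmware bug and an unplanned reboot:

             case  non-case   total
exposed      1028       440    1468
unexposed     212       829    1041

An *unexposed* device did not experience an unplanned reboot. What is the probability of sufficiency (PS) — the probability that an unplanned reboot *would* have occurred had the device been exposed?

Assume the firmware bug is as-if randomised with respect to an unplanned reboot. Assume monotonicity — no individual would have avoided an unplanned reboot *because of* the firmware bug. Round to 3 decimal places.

p₁ = P(outcome | exposed) = 1028/1468 = 0.70027
p₀ = P(outcome | unexposed) = 212/1041 = 0.20365
Under exogeneity and monotonicity, PS = (p₁ − p₀) / (1 − p₀).
PS = (0.70027 − 0.20365) / (1 − 0.20365) = 0.49662 / 0.79635 ≈ 0.6236

PS ≈ 0.624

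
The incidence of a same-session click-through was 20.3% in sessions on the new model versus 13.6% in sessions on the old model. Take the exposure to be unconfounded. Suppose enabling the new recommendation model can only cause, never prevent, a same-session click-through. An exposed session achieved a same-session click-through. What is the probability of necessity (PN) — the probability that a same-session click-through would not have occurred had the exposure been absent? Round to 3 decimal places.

PN ≈ 0.330

p₁ = 0.203, p₀ = 0.136.
Under exogeneity and monotonicity, PN = (p₁ − p₀) / p₁.
PN = (0.203 − 0.136) / 0.203 = 0.067 / 0.203 ≈ 0.3300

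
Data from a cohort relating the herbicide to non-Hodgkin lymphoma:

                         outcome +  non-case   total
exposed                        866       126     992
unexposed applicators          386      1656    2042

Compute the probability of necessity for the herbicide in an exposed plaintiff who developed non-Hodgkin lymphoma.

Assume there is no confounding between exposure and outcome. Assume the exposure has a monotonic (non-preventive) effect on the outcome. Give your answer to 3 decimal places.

p₁ = P(outcome | exposed) = 866/992 = 0.87298
p₀ = P(outcome | unexposed) = 386/2042 = 0.18903
Under exogeneity and monotonicity, PN = (p₁ − p₀) / p₁.
PN = (0.87298 − 0.18903) / 0.87298 = 0.68395 / 0.87298 ≈ 0.7835

PN ≈ 0.783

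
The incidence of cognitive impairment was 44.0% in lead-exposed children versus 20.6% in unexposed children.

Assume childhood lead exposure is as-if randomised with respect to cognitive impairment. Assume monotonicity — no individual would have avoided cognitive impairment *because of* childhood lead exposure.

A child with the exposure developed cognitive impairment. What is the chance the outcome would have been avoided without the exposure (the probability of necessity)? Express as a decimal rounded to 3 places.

PN ≈ 0.532

p₁ = 0.44, p₀ = 0.206.
Under exogeneity and monotonicity, PN = (p₁ − p₀) / p₁.
PN = (0.44 − 0.206) / 0.44 = 0.234 / 0.44 ≈ 0.5318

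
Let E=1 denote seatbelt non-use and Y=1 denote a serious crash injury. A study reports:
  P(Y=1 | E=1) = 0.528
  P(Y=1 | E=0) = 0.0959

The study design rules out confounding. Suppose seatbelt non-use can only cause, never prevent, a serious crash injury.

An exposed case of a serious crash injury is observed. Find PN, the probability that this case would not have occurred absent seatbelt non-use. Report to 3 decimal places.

Let p₁ = 0.528, p₀ = 0.0959.
Under exogeneity and monotonicity, PN = (p₁ − p₀) / p₁.
PN = (0.528 − 0.0959) / 0.528 = 0.4321 / 0.528 ≈ 0.8184

PN ≈ 0.818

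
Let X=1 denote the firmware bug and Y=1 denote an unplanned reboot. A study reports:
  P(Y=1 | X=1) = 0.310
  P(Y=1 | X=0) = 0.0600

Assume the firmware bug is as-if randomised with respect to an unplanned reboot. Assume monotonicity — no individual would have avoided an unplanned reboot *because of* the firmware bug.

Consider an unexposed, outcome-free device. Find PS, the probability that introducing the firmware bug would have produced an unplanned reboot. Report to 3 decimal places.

Let p₁ = 0.31, p₀ = 0.06.
Under exogeneity and monotonicity, PS = (p₁ − p₀) / (1 − p₀).
PS = (0.31 − 0.06) / (1 − 0.06) = 0.25 / 0.94 ≈ 0.2660

PS ≈ 0.266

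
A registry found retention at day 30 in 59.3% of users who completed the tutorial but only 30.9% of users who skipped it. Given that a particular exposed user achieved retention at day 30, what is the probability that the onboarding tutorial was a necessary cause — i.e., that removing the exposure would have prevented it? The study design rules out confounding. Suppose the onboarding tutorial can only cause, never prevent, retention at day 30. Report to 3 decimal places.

p₁ = 0.593, p₀ = 0.309.
Under exogeneity and monotonicity, PN = (p₁ − p₀) / p₁.
PN = (0.593 − 0.309) / 0.593 = 0.284 / 0.593 ≈ 0.4789

PN ≈ 0.479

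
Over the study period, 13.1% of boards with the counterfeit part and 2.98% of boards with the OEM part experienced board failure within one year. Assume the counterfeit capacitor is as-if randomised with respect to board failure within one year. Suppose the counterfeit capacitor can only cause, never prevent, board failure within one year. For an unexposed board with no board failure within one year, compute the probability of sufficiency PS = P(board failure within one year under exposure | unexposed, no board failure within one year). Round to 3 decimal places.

p₁ = 0.131, p₀ = 0.0298.
Under exogeneity and monotonicity, PS = (p₁ − p₀) / (1 − p₀).
PS = (0.131 − 0.0298) / (1 − 0.0298) = 0.1012 / 0.9702 ≈ 0.1043

PS ≈ 0.104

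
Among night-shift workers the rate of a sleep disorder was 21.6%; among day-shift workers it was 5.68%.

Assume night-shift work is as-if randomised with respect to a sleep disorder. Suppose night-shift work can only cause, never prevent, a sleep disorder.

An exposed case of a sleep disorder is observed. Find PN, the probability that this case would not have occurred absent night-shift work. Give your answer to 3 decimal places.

p₁ = 0.216, p₀ = 0.0568.
Under exogeneity and monotonicity, PN = (p₁ − p₀) / p₁.
PN = (0.216 − 0.0568) / 0.216 = 0.1592 / 0.216 ≈ 0.7370

PN ≈ 0.737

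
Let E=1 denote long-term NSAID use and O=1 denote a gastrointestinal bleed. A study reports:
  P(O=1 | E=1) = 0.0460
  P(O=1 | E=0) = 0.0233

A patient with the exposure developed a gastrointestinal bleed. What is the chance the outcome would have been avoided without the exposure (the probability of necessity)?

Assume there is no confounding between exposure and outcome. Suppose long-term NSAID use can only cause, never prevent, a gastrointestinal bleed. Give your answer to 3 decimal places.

PN ≈ 0.493

Let p₁ = 0.046, p₀ = 0.0233.
Under exogeneity and monotonicity, PN = (p₁ − p₀) / p₁.
PN = (0.046 − 0.0233) / 0.046 = 0.0227 / 0.046 ≈ 0.4935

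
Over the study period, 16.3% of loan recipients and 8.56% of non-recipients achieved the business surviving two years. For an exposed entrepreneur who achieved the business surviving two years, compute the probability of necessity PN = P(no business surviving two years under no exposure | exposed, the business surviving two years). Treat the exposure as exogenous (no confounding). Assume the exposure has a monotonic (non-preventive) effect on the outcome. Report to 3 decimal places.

PN ≈ 0.475

p₁ = 0.163, p₀ = 0.0856.
Under exogeneity and monotonicity, PN = (p₁ − p₀) / p₁.
PN = (0.163 − 0.0856) / 0.163 = 0.0774 / 0.163 ≈ 0.4748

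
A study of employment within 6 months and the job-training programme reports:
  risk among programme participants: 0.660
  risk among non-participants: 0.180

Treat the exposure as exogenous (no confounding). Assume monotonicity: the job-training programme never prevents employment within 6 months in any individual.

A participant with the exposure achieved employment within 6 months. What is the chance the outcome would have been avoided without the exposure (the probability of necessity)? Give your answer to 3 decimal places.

Let p₁ = 0.66, p₀ = 0.18.
Under exogeneity and monotonicity, PN = (p₁ − p₀) / p₁.
PN = (0.66 − 0.18) / 0.66 = 0.48 / 0.66 ≈ 0.7273

PN ≈ 0.727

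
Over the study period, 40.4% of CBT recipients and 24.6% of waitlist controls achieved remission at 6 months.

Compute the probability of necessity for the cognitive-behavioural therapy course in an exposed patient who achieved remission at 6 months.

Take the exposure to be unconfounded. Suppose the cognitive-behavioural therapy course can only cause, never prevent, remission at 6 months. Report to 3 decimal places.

p₁ = 0.404, p₀ = 0.246.
Under exogeneity and monotonicity, PN = (p₁ − p₀) / p₁.
PN = (0.404 − 0.246) / 0.404 = 0.158 / 0.404 ≈ 0.3911

PN ≈ 0.391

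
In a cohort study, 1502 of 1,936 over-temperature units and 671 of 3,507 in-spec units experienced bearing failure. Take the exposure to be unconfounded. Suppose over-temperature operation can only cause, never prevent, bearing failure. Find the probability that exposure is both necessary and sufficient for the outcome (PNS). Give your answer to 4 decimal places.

PNS ≈ 0.5845

p₁ = P(outcome | exposed) = 1502/1936 = 0.77583
p₀ = P(outcome | unexposed) = 671/3507 = 0.19133
Under exogeneity and monotonicity, PNS = p₁ − p₀.
PNS = 0.77583 − 0.19133 = 0.58449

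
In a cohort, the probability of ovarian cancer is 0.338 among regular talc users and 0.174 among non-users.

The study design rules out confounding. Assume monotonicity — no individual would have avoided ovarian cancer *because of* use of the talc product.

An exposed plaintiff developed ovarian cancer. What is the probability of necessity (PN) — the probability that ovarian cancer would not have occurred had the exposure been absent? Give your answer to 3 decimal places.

Let p₁ = 0.338, p₀ = 0.174.
Under exogeneity and monotonicity, PN = (p₁ − p₀) / p₁.
PN = (0.338 − 0.174) / 0.338 = 0.164 / 0.338 ≈ 0.4852

PN ≈ 0.485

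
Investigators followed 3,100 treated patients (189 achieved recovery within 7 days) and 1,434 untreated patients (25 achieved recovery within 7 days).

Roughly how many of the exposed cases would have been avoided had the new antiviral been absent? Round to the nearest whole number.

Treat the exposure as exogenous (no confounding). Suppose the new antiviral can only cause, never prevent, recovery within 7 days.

p₁ = P(outcome | exposed) = 189/3100 = 0.060968
p₀ = P(outcome | unexposed) = 25/1434 = 0.017434
PN = (p₁ − p₀)/p₁ = (0.060968 − 0.017434) / 0.060968 ≈ 0.71405.
Attributable cases ≈ PN × (exposed cases) = 0.71405 × 189 ≈ 134.96.

about 135 cases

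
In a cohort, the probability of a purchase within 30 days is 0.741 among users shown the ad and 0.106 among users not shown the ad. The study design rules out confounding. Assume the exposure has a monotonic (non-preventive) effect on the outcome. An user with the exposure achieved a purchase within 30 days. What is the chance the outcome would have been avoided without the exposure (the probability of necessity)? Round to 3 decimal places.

PN ≈ 0.857

Let p₁ = 0.741, p₀ = 0.106.
Under exogeneity and monotonicity, PN = (p₁ − p₀) / p₁.
PN = (0.741 − 0.106) / 0.741 = 0.635 / 0.741 ≈ 0.8570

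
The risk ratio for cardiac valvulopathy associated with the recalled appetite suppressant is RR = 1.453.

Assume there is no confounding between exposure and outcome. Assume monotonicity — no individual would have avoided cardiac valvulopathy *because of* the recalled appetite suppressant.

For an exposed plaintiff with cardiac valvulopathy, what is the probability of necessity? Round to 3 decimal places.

Under exogeneity and monotonicity, PN = (RR − 1) / RR = 1 − 1/RR.
PN = (1.453 − 1) / 1.453 = 0.453 / 1.453 ≈ 0.3118

PN ≈ 0.312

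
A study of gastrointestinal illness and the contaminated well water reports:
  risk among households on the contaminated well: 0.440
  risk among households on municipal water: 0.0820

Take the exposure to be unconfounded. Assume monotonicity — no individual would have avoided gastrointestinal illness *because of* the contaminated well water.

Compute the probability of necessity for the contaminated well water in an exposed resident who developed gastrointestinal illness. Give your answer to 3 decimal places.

Let p₁ = 0.44, p₀ = 0.082.
Under exogeneity and monotonicity, PN = (p₁ − p₀) / p₁.
PN = (0.44 − 0.082) / 0.44 = 0.358 / 0.44 ≈ 0.8136

PN ≈ 0.814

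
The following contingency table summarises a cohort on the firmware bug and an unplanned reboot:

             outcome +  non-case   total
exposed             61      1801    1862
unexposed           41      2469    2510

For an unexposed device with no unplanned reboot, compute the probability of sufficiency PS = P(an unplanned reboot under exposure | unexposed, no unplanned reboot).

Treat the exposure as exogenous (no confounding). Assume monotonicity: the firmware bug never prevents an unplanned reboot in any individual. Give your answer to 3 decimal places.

PS ≈ 0.017

p₁ = P(outcome | exposed) = 61/1862 = 0.03276
p₀ = P(outcome | unexposed) = 41/2510 = 0.016335
Under exogeneity and monotonicity, PS = (p₁ − p₀) / (1 − p₀).
PS = (0.03276 − 0.016335) / (1 − 0.016335) = 0.016426 / 0.98367 ≈ 0.0167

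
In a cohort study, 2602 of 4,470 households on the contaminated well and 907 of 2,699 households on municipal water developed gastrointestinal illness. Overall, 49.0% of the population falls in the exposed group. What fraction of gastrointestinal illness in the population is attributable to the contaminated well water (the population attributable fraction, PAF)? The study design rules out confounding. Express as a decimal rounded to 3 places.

PAF ≈ 0.264

p₁ = P(outcome | exposed) = 2602/4470 = 0.5821
p₀ = P(outcome | unexposed) = 907/2699 = 0.33605
Overall risk P(Y=1) = π·p₁ + (1−π)·p₀ = 0.49×0.5821 + 0.51×0.33605 = 0.45662.
Under exogeneity, PAF = [P(Y=1) − p₀] / P(Y=1).
PAF = (0.45662 − 0.33605) / 0.45662 ≈ 0.2640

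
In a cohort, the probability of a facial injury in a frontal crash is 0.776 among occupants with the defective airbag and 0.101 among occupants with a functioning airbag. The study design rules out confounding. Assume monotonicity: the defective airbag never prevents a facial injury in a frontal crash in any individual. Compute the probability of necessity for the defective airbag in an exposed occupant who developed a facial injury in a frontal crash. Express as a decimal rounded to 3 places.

PN ≈ 0.870

Let p₁ = 0.776, p₀ = 0.101.
Under exogeneity and monotonicity, PN = (p₁ − p₀) / p₁.
PN = (0.776 − 0.101) / 0.776 = 0.675 / 0.776 ≈ 0.8698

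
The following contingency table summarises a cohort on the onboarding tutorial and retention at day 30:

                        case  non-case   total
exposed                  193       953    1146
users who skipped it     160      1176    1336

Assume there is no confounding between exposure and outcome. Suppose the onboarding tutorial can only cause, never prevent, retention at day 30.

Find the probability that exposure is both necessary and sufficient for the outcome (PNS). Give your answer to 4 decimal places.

p₁ = P(outcome | exposed) = 193/1146 = 0.16841
p₀ = P(outcome | unexposed) = 160/1336 = 0.11976
Under exogeneity and monotonicity, PNS = p₁ − p₀.
PNS = 0.16841 − 0.11976 = 0.048651

PNS ≈ 0.0487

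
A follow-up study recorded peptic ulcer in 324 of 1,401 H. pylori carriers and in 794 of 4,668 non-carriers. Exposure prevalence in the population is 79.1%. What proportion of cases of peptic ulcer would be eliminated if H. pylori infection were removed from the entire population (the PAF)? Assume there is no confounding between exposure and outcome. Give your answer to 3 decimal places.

p₁ = P(outcome | exposed) = 324/1401 = 0.23126
p₀ = P(outcome | unexposed) = 794/4668 = 0.17009
Overall risk P(Y=1) = π·p₁ + (1−π)·p₀ = 0.791×0.23126 + 0.209×0.17009 = 0.21848.
Under exogeneity, PAF = [P(Y=1) − p₀] / P(Y=1).
PAF = (0.21848 − 0.17009) / 0.21848 ≈ 0.2215

PAF ≈ 0.221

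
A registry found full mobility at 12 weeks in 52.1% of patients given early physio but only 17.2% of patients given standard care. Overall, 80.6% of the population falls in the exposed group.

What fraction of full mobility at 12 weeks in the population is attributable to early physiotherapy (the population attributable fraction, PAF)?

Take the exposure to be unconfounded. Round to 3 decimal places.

PAF ≈ 0.621

p₁ = 0.521, p₀ = 0.172.
Overall risk P(Y=1) = π·p₁ + (1−π)·p₀ = 0.806×0.521 + 0.194×0.172 = 0.45329.
Under exogeneity, PAF = [P(Y=1) − p₀] / P(Y=1).
PAF = (0.45329 − 0.172) / 0.45329 ≈ 0.6206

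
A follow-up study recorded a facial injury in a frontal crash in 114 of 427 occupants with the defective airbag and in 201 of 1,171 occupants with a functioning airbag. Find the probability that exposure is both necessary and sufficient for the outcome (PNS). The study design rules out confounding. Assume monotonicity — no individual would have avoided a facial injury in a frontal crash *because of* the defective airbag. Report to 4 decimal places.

p₁ = P(outcome | exposed) = 114/427 = 0.26698
p₀ = P(outcome | unexposed) = 201/1171 = 0.17165
Under exogeneity and monotonicity, PNS = p₁ − p₀.
PNS = 0.26698 − 0.17165 = 0.095331

PNS ≈ 0.0953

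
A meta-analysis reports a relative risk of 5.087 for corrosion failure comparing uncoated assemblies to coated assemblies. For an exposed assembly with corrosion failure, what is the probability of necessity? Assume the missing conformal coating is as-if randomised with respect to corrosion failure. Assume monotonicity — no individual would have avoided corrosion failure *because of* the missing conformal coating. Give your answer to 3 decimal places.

PN ≈ 0.803

Under exogeneity and monotonicity, PN = (RR − 1) / RR = 1 − 1/RR.
PN = (5.087 − 1) / 5.087 = 4.087 / 5.087 ≈ 0.8034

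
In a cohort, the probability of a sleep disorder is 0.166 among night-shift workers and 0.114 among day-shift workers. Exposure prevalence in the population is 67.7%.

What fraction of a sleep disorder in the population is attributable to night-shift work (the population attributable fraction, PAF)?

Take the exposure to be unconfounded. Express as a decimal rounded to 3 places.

PAF ≈ 0.236

Let p₁ = 0.166, p₀ = 0.114.
Overall risk P(Y=1) = π·p₁ + (1−π)·p₀ = 0.677×0.166 + 0.323×0.114 = 0.1492.
Under exogeneity, PAF = [P(Y=1) − p₀] / P(Y=1).
PAF = (0.1492 − 0.114) / 0.1492 ≈ 0.2359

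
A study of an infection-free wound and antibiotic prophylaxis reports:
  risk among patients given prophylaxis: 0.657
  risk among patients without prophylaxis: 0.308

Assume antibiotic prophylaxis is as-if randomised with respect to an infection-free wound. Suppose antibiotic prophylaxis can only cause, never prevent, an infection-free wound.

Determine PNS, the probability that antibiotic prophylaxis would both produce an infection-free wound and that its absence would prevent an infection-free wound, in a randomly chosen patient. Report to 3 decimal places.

PNS ≈ 0.349

Let p₁ = 0.657, p₀ = 0.308.
Under exogeneity and monotonicity, PNS = p₁ − p₀.
PNS = 0.657 − 0.308 = 0.349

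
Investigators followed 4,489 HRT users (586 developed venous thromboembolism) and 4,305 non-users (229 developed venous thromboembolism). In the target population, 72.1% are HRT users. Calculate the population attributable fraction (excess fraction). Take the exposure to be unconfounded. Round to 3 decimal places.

p₁ = P(outcome | exposed) = 586/4489 = 0.13054
p₀ = P(outcome | unexposed) = 229/4305 = 0.053194
Overall risk P(Y=1) = π·p₁ + (1−π)·p₀ = 0.721×0.13054 + 0.279×0.053194 = 0.10896.
Under exogeneity, PAF = [P(Y=1) − p₀] / P(Y=1).
PAF = (0.10896 − 0.053194) / 0.10896 ≈ 0.5118

PAF ≈ 0.512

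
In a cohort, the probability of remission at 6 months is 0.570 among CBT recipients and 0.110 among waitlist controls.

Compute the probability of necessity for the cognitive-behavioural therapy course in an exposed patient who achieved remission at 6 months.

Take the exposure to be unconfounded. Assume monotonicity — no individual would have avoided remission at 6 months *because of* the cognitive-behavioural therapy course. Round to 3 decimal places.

PN ≈ 0.807

Let p₁ = 0.57, p₀ = 0.11.
Under exogeneity and monotonicity, PN = (p₁ − p₀) / p₁.
PN = (0.57 − 0.11) / 0.57 = 0.46 / 0.57 ≈ 0.8070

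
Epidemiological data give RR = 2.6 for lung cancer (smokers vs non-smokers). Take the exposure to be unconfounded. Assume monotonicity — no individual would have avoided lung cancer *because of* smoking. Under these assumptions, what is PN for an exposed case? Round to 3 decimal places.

Under exogeneity and monotonicity, PN = (RR − 1) / RR = 1 − 1/RR.
PN = (2.6 − 1) / 2.6 = 1.6 / 2.6 ≈ 0.6154

PN ≈ 0.615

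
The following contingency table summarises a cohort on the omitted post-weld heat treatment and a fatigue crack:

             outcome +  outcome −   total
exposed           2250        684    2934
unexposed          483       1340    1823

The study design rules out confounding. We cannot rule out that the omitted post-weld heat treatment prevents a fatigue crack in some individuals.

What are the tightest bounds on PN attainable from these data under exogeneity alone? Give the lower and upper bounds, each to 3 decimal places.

p₁ = P(outcome | exposed) = 2250/2934 = 0.76687
p₀ = P(outcome | unexposed) = 483/1823 = 0.26495
Under exogeneity alone the bounds on PN are max{0,(p₁−p₀)/p₁} ≤ PN ≤ min{1,(1−p₀)/p₁}.
  lower = (p₁ − p₀)/p₁ = 0.50192 / 0.76687 ≈ 0.6545
  upper = min{1, (1 − p₀)/p₁} = 0.73505 / 0.76687 ≈ 0.9585

0.655 ≤ PN ≤ 0.959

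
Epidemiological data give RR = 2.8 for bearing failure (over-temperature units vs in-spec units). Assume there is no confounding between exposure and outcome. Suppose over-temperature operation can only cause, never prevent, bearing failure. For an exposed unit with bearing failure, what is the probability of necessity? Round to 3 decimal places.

PN ≈ 0.643

Under exogeneity and monotonicity, PN = (RR − 1) / RR = 1 − 1/RR.
PN = (2.8 − 1) / 2.8 = 1.8 / 2.8 ≈ 0.6429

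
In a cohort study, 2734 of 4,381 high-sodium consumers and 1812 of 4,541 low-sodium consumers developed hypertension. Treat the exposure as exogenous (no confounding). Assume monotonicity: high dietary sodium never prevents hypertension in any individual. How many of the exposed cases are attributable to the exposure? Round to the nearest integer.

p₁ = P(outcome | exposed) = 2734/4381 = 0.62406
p₀ = P(outcome | unexposed) = 1812/4541 = 0.39903
PN = (p₁ − p₀)/p₁ = (0.62406 − 0.39903) / 0.62406 ≈ 0.36059.
Attributable cases ≈ PN × (exposed cases) = 0.36059 × 2734 ≈ 985.84.

about 986 cases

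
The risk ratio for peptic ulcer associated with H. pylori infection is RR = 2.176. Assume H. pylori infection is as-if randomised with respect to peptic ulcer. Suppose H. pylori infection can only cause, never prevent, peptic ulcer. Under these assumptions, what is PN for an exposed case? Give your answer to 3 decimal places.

PN ≈ 0.540

Under exogeneity and monotonicity, PN = (RR − 1) / RR = 1 − 1/RR.
PN = (2.176 − 1) / 2.176 = 1.176 / 2.176 ≈ 0.5404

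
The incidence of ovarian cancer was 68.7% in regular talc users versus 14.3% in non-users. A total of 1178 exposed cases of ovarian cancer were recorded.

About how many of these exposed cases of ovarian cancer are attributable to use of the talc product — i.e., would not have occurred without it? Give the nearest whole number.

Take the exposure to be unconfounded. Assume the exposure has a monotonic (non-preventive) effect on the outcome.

about 933 cases

p₁ = 0.687, p₀ = 0.143.
PN = (p₁ − p₀)/p₁ = (0.687 − 0.143) / 0.687 ≈ 0.79185.
Attributable cases ≈ PN × (exposed cases) = 0.79185 × 1178 ≈ 932.80.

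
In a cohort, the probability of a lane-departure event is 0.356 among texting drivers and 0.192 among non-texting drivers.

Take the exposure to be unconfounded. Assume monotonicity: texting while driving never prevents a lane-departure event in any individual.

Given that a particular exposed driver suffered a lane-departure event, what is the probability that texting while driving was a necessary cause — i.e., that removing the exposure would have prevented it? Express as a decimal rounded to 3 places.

Let p₁ = 0.356, p₀ = 0.192.
Under exogeneity and monotonicity, PN = (p₁ − p₀) / p₁.
PN = (0.356 − 0.192) / 0.356 = 0.164 / 0.356 ≈ 0.4607

PN ≈ 0.461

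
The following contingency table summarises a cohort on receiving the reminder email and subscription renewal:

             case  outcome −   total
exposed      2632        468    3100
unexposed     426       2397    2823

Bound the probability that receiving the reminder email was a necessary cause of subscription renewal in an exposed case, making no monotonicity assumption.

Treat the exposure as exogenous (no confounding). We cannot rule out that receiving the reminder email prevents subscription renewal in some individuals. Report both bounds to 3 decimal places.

0.822 ≤ PN ≤ 1.000

p₁ = P(outcome | exposed) = 2632/3100 = 0.84903
p₀ = P(outcome | unexposed) = 426/2823 = 0.1509
Under exogeneity alone the bounds on PN are max{0,(p₁−p₀)/p₁} ≤ PN ≤ min{1,(1−p₀)/p₁}.
  lower = (p₁ − p₀)/p₁ = 0.69813 / 0.84903 ≈ 0.8223
  upper = min{1, (1 − p₀)/p₁} = 0.8491 / 0.84903 ≈ 1.0001 → capped at 1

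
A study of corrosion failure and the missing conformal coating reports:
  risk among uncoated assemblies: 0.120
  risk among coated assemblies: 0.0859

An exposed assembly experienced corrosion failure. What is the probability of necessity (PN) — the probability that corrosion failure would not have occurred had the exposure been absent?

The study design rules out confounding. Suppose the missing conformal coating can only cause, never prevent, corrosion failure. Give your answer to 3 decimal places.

Let p₁ = 0.12, p₀ = 0.0859.
Under exogeneity and monotonicity, PN = (p₁ − p₀) / p₁.
PN = (0.12 − 0.0859) / 0.12 = 0.0341 / 0.12 ≈ 0.2842

PN ≈ 0.284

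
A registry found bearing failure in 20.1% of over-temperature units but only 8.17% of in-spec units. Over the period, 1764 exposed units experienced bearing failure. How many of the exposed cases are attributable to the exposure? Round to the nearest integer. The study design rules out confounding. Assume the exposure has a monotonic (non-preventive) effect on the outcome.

about 1047 cases

p₁ = 0.201, p₀ = 0.0817.
PN = (p₁ − p₀)/p₁ = (0.201 − 0.0817) / 0.201 ≈ 0.59353.
Attributable cases ≈ PN × (exposed cases) = 0.59353 × 1764 ≈ 1046.99.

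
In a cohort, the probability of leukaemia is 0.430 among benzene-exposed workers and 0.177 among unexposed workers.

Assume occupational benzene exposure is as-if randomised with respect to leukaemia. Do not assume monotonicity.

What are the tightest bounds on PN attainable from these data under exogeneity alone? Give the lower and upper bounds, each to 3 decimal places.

Let p₁ = 0.43, p₀ = 0.177.
Under exogeneity alone the bounds on PN are max{0,(p₁−p₀)/p₁} ≤ PN ≤ min{1,(1−p₀)/p₁}.
  lower = (p₁ − p₀)/p₁ = 0.253 / 0.43 ≈ 0.5884
  upper = min{1, (1 − p₀)/p₁} = 0.823 / 0.43 ≈ 1.9140 → capped at 1

0.588 ≤ PN ≤ 1.000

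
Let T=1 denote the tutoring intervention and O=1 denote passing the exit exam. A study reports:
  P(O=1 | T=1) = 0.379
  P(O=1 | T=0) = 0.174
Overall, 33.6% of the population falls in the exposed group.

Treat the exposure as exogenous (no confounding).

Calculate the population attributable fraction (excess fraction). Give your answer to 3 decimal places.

PAF ≈ 0.284

Let p₁ = 0.379, p₀ = 0.174.
Overall risk P(Y=1) = π·p₁ + (1−π)·p₀ = 0.336×0.379 + 0.664×0.174 = 0.24288.
Under exogeneity, PAF = [P(Y=1) − p₀] / P(Y=1).
PAF = (0.24288 − 0.174) / 0.24288 ≈ 0.2836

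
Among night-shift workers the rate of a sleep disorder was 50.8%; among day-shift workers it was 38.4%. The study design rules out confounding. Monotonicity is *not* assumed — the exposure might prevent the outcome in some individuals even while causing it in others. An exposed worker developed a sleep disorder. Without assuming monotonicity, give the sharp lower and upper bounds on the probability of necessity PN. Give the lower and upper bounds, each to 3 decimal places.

0.244 ≤ PN ≤ 1.000

p₁ = 0.508, p₀ = 0.384.
Under exogeneity alone the bounds on PN are max{0,(p₁−p₀)/p₁} ≤ PN ≤ min{1,(1−p₀)/p₁}.
  lower = (p₁ − p₀)/p₁ = 0.124 / 0.508 ≈ 0.2441
  upper = min{1, (1 − p₀)/p₁} = 0.616 / 0.508 ≈ 1.2126 → capped at 1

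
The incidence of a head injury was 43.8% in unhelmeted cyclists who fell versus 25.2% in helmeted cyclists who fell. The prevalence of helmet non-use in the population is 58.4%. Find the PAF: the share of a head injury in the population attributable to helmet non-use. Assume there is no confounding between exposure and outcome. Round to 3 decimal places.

PAF ≈ 0.301

p₁ = 0.438, p₀ = 0.252.
Overall risk P(Y=1) = π·p₁ + (1−π)·p₀ = 0.584×0.438 + 0.416×0.252 = 0.36062.
Under exogeneity, PAF = [P(Y=1) − p₀] / P(Y=1).
PAF = (0.36062 − 0.252) / 0.36062 ≈ 0.3012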